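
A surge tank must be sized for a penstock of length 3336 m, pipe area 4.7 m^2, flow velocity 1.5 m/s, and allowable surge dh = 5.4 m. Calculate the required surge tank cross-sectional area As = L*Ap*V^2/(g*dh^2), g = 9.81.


As = 3336 * 4.7 * 1.5^2 / (9.81 * 5.4^2) = 123.3246 m^2


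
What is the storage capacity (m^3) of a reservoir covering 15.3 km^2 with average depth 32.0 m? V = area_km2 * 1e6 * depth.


V = 15.3 * 1e6 * 32.0 = 4.8960e+08 m^3


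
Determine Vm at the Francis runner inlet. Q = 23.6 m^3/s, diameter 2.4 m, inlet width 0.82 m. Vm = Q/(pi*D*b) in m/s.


Vm = 23.6 / (pi * 2.4 * 0.82) = 3.8171 m/s


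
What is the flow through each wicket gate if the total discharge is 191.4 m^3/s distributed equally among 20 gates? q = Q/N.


q = 191.4 / 20 = 9.5700 m^3/s


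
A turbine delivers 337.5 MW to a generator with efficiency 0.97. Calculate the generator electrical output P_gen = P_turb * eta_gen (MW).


P_gen = 337.5 * 0.97 = 327.3750 MW


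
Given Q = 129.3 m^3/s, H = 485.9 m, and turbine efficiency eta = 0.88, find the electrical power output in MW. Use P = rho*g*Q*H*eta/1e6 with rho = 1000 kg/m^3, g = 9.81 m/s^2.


P = 1000 * 9.81 * 129.3 * 485.9 * 0.88 / 1e6 = 542.3718 MW


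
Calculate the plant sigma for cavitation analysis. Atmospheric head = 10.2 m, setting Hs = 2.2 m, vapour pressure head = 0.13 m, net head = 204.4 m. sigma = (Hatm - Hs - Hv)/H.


sigma = (10.2 - 2.2 - 0.13) / 204.4 = 0.0385


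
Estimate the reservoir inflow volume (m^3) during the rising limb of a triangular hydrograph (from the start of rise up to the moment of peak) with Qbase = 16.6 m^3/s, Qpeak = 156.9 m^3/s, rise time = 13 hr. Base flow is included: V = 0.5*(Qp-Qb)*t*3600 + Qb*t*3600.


V = 0.5*(156.9 - 16.6)*13*3600 + 16.6*13*3600 = 4.0599e+06 m^3


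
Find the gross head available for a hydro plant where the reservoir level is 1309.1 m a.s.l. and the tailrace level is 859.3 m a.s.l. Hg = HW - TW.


Hg = 1309.1 - 859.3 = 449.8000 m


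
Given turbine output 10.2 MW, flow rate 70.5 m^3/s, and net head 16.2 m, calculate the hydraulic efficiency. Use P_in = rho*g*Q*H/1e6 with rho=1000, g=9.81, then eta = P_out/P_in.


P_in = 1000 * 9.81 * 70.5 * 16.2 / 1e6 = 11.2040 MW
eta = 10.2 / 11.2040 = 0.9104


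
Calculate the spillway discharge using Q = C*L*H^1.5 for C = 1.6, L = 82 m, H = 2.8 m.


Q = 1.6 * 82 * 2.8^1.5 = 614.7109 m^3/s


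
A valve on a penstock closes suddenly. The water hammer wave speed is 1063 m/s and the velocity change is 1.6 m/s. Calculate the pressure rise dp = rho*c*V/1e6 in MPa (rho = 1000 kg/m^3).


dp = 1000 * 1063 * 1.6 / 1e6 = 1.7008 MPa


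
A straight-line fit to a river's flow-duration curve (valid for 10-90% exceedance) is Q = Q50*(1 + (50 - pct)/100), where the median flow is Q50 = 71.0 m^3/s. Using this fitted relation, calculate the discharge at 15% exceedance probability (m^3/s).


Q = 71.0 * (1 + (50 - 15)/100) = 95.8500 m^3/s


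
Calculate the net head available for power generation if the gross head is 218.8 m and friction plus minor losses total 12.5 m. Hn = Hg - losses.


Hn = 218.8 - 12.5 = 206.3000 m


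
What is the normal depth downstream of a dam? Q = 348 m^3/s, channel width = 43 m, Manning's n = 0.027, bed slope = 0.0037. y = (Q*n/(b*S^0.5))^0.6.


y = (348 * 0.027 / (43 * 0.0037^0.5))^0.6 = 2.1539 m


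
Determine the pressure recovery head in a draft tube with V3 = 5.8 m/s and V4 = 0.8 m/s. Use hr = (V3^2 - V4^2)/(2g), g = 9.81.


hr = (5.8^2 - 0.8^2) / (2*9.81) = 1.6820 m


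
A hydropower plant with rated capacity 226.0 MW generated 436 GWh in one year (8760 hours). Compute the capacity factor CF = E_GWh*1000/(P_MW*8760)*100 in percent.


CF = 436 * 1000 / (226.0 * 8760) * 100 = 22.0229 %


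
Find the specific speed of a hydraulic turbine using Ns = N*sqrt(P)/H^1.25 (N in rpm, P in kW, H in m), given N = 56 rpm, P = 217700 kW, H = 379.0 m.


Ns = 56 * 217700^0.5 / 379.0^1.25 = 15.6249


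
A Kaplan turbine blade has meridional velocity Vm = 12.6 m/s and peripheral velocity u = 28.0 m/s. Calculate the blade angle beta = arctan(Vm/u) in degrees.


beta = arctan(12.6 / 28.0) = 24.2277 degrees


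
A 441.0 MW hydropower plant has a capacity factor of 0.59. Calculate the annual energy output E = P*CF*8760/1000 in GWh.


E = 441.0 * 0.59 * 8760 / 1000 = 2279.2644 GWh


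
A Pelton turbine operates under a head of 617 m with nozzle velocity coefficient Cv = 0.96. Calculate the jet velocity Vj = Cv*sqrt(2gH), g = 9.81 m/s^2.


Vj = 0.96 * sqrt(2*9.81*617) = 105.6242 m/s


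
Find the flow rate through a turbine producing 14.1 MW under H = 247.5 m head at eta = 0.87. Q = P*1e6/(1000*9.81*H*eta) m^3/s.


Q = 14.1 * 1e6 / (1000 * 9.81 * 247.5 * 0.87) = 6.6751 m^3/s


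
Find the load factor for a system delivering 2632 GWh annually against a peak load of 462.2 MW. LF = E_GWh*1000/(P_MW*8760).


LF = 2632 * 1000 / (462.2 * 8760) = 0.6501


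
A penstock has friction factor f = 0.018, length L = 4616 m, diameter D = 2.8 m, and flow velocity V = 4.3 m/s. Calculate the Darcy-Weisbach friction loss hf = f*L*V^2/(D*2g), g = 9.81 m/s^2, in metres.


hf = 0.018 * 4616 * 4.3^2 / (2.8 * 2 * 9.81) = 27.9652 m


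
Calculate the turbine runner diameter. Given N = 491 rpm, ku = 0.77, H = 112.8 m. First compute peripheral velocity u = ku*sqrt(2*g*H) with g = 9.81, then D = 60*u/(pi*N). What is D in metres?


u = 0.77 * sqrt(2*9.81*112.8) = 36.2239 m/s
D = 60 * 36.2239 / (pi * 491) = 1.4090 m


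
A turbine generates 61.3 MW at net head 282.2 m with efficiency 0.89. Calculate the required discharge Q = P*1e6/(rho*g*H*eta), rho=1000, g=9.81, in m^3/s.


Q = 61.3 * 1e6 / (1000 * 9.81 * 282.2 * 0.89) = 24.8797 m^3/s


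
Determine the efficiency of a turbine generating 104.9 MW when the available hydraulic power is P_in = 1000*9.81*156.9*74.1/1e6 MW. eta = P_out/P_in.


P_in = 1000 * 9.81 * 156.9 * 74.1 / 1e6 = 114.0539 MW
eta = 104.9 / 114.0539 = 0.9197


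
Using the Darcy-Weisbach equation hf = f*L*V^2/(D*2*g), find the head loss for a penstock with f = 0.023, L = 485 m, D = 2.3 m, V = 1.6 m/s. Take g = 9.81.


hf = 0.023 * 485 * 1.6^2 / (2.3 * 2 * 9.81) = 0.6328 m


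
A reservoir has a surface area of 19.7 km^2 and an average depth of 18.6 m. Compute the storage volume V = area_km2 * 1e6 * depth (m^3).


V = 19.7 * 1e6 * 18.6 = 3.6642e+08 m^3


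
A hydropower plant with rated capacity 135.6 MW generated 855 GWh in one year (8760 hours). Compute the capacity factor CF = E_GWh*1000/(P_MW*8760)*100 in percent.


CF = 855 * 1000 / (135.6 * 8760) * 100 = 71.9784 %


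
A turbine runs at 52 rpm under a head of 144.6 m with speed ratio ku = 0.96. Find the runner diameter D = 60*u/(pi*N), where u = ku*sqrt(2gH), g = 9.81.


u = 0.96 * sqrt(2*9.81*144.6) = 51.1334 m/s
D = 60 * 51.1334 / (pi * 52) = 18.7803 m


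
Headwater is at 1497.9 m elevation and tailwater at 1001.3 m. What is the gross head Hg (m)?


Hg = 1497.9 - 1001.3 = 496.6000 m


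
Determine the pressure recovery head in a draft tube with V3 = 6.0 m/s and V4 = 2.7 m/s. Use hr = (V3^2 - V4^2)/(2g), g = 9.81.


hr = (6.0^2 - 2.7^2) / (2*9.81) = 1.4633 m


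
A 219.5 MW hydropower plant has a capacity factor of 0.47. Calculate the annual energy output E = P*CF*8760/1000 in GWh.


E = 219.5 * 0.47 * 8760 / 1000 = 903.7254 GWh


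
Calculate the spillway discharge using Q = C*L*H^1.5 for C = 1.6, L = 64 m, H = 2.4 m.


Q = 1.6 * 64 * 2.4^1.5 = 380.7298 m^3/s


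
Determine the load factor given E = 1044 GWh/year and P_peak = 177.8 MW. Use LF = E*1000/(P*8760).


LF = 1044 * 1000 / (177.8 * 8760) = 0.6703


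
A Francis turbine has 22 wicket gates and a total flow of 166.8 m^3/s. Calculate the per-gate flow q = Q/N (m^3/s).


q = 166.8 / 22 = 7.5818 m^3/s


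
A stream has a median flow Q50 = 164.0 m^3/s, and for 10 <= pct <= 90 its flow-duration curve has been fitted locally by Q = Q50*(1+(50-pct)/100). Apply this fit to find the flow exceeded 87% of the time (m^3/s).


Q = 164.0 * (1 + (50 - 87)/100) = 103.3200 m^3/s


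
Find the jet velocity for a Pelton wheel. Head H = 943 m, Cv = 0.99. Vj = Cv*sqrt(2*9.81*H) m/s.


Vj = 0.99 * sqrt(2*9.81*943) = 134.6606 m/s


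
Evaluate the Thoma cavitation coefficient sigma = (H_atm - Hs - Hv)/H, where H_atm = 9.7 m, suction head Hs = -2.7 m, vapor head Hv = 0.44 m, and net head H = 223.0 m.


sigma = (9.7 - (-2.7) - 0.44) / 223.0 = 0.0536


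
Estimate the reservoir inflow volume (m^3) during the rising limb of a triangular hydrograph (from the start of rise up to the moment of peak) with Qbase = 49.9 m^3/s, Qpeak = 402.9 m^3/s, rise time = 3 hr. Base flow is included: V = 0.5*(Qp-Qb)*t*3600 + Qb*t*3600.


V = 0.5*(402.9 - 49.9)*3*3600 + 49.9*3*3600 = 2.4451e+06 m^3


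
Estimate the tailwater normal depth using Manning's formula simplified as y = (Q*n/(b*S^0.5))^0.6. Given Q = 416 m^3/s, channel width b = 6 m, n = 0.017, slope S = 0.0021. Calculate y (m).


y = (416 * 0.017 / (6 * 0.0021^0.5))^0.6 = 7.0173 m


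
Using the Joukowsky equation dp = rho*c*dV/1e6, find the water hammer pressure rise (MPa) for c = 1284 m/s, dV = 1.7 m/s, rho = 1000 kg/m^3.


dp = 1000 * 1284 * 1.7 / 1e6 = 2.1828 MPa


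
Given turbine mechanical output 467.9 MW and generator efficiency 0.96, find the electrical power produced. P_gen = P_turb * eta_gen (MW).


P_gen = 467.9 * 0.96 = 449.1840 MW


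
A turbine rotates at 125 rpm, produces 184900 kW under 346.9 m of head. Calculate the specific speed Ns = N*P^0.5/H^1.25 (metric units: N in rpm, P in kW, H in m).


Ns = 125 * 184900^0.5 / 346.9^1.25 = 35.9024


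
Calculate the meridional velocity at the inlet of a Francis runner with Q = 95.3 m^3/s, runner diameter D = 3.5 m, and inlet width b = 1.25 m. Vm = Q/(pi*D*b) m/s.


Vm = 95.3 / (pi * 3.5 * 1.25) = 6.9337 m/s


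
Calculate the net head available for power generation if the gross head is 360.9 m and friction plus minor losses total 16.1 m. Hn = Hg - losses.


Hn = 360.9 - 16.1 = 344.8000 m


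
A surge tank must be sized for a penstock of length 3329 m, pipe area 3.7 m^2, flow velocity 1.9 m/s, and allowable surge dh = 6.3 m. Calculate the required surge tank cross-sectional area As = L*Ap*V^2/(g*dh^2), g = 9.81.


As = 3329 * 3.7 * 1.9^2 / (9.81 * 6.3^2) = 114.2017 m^2


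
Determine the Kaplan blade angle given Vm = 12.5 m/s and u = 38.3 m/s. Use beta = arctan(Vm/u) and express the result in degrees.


beta = arctan(12.5 / 38.3) = 18.0752 degrees


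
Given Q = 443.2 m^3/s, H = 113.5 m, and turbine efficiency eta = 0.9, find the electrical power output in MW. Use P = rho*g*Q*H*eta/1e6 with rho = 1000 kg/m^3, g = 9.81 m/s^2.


P = 1000 * 9.81 * 443.2 * 113.5 * 0.9 / 1e6 = 444.1270 MW


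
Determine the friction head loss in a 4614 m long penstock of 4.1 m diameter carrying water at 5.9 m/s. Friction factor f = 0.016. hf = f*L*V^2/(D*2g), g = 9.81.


hf = 0.016 * 4614 * 5.9^2 / (4.1 * 2 * 9.81) = 31.9462 m


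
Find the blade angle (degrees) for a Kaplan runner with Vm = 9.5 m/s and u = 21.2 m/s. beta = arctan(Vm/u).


beta = arctan(9.5 / 21.2) = 24.1378 degrees


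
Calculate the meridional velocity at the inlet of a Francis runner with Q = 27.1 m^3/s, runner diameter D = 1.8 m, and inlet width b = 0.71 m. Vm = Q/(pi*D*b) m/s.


Vm = 27.1 / (pi * 1.8 * 0.71) = 6.7498 m/s


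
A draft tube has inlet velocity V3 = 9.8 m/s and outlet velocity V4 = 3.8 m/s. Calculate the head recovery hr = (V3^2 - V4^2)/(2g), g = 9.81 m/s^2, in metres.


hr = (9.8^2 - 3.8^2) / (2*9.81) = 4.1590 m


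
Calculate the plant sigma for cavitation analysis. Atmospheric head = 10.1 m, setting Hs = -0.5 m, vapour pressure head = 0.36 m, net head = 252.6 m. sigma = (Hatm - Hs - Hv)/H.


sigma = (10.1 - (-0.5) - 0.36) / 252.6 = 0.0405


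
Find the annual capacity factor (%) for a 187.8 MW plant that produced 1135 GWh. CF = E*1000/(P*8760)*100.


CF = 1135 * 1000 / (187.8 * 8760) * 100 = 68.9916 %


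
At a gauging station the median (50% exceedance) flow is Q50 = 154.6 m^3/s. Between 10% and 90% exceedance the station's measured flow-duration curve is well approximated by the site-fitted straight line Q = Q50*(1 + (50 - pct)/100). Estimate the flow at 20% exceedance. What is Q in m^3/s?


Q = 154.6 * (1 + (50 - 20)/100) = 200.9800 m^3/s


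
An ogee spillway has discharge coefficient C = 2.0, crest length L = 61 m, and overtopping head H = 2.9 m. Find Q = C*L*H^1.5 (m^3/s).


Q = 2.0 * 61 * 2.9^1.5 = 602.4997 m^3/s


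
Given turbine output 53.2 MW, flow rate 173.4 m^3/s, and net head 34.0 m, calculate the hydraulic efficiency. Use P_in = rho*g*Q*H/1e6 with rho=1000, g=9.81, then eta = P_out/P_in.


P_in = 1000 * 9.81 * 173.4 * 34.0 / 1e6 = 57.8358 MW
eta = 53.2 / 57.8358 = 0.9198


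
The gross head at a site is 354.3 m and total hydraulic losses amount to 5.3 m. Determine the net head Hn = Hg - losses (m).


Hn = 354.3 - 5.3 = 349.0000 m


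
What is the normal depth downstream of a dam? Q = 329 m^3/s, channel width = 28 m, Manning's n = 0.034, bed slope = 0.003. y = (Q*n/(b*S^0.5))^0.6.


y = (329 * 0.034 / (28 * 0.003^0.5))^0.6 = 3.2944 m


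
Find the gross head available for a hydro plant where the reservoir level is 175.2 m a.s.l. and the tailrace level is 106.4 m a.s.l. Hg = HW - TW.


Hg = 175.2 - 106.4 = 68.8000 m


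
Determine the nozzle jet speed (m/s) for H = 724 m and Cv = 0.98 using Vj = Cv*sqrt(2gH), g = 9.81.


Vj = 0.98 * sqrt(2*9.81*724) = 116.8005 m/s


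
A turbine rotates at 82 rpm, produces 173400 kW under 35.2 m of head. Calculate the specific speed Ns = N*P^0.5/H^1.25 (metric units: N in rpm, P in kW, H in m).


Ns = 82 * 173400^0.5 / 35.2^1.25 = 398.2539


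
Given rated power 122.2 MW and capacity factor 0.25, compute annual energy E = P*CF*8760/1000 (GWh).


E = 122.2 * 0.25 * 8760 / 1000 = 267.6180 GWh


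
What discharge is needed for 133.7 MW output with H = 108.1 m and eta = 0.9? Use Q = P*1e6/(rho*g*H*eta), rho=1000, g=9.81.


Q = 133.7 * 1e6 / (1000 * 9.81 * 108.1 * 0.9) = 140.0858 m^3/s


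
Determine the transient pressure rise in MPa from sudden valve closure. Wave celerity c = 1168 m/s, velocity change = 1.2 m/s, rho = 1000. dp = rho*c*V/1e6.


dp = 1000 * 1168 * 1.2 / 1e6 = 1.4016 MPa


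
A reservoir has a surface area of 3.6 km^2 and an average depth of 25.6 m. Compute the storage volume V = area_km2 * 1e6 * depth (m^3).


V = 3.6 * 1e6 * 25.6 = 9.2160e+07 m^3


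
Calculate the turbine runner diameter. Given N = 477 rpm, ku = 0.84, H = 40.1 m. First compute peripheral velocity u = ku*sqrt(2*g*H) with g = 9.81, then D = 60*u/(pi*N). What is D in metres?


u = 0.84 * sqrt(2*9.81*40.1) = 23.5614 m/s
D = 60 * 23.5614 / (pi * 477) = 0.9434 m


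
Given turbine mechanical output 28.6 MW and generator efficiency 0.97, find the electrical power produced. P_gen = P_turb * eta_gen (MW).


P_gen = 28.6 * 0.97 = 27.7420 MW


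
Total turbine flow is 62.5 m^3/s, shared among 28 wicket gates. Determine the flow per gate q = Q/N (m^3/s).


q = 62.5 / 28 = 2.2321 m^3/s


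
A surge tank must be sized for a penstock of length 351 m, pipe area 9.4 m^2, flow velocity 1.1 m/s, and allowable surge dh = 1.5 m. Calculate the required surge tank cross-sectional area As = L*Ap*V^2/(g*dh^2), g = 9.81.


As = 351 * 9.4 * 1.1^2 / (9.81 * 1.5^2) = 180.8709 m^2


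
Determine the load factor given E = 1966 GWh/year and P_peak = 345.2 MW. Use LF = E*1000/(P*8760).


LF = 1966 * 1000 / (345.2 * 8760) = 0.6501


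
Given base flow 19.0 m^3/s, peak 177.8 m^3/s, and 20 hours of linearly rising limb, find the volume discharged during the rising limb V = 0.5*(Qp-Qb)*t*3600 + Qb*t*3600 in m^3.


V = 0.5*(177.8 - 19.0)*20*3600 + 19.0*20*3600 = 7.0848e+06 m^3


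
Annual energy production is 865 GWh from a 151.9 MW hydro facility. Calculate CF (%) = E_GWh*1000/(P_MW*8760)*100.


CF = 865 * 1000 / (151.9 * 8760) * 100 = 65.0061 %


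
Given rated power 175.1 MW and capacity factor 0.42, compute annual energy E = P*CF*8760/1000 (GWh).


E = 175.1 * 0.42 * 8760 / 1000 = 644.2279 GWh


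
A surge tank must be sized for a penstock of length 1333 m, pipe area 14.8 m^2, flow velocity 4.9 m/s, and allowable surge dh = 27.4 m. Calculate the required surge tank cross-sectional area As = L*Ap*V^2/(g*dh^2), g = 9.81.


As = 1333 * 14.8 * 4.9^2 / (9.81 * 27.4^2) = 64.3152 m^2


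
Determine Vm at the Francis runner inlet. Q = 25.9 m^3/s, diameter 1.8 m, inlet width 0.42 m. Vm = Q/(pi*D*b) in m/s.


Vm = 25.9 / (pi * 1.8 * 0.42) = 10.9051 m/s


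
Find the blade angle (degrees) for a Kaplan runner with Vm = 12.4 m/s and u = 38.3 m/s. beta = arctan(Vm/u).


beta = arctan(12.4 / 38.3) = 17.9399 degrees


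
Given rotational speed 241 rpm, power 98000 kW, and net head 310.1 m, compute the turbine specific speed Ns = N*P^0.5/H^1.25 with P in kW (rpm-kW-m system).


Ns = 241 * 98000^0.5 / 310.1^1.25 = 57.9766


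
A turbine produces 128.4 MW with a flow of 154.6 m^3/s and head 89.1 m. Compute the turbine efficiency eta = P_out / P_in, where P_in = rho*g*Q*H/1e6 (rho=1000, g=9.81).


P_in = 1000 * 9.81 * 154.6 * 89.1 / 1e6 = 135.1314 MW
eta = 128.4 / 135.1314 = 0.9502


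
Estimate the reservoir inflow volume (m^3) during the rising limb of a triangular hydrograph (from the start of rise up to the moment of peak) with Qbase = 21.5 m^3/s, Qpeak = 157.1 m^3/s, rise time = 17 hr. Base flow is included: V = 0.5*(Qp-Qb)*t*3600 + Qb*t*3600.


V = 0.5*(157.1 - 21.5)*17*3600 + 21.5*17*3600 = 5.4652e+06 m^3


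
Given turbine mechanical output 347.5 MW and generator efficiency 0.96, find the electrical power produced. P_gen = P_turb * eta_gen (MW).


P_gen = 347.5 * 0.96 = 333.6000 MW


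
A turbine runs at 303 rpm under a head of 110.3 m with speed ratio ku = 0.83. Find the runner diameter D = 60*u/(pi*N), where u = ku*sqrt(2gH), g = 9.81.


u = 0.83 * sqrt(2*9.81*110.3) = 38.6114 m/s
D = 60 * 38.6114 / (pi * 303) = 2.4337 m


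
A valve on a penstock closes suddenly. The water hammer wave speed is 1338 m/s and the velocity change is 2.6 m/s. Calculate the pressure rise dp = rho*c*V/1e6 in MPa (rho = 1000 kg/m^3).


dp = 1000 * 1338 * 2.6 / 1e6 = 3.4788 MPa


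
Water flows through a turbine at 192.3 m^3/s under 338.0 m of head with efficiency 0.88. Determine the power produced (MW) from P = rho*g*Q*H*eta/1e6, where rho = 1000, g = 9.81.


P = 1000 * 9.81 * 192.3 * 338.0 * 0.88 / 1e6 = 561.1096 MW


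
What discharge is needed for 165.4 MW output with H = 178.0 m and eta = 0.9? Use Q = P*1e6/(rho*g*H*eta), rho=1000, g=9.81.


Q = 165.4 * 1e6 / (1000 * 9.81 * 178.0 * 0.9) = 105.2456 m^3/s


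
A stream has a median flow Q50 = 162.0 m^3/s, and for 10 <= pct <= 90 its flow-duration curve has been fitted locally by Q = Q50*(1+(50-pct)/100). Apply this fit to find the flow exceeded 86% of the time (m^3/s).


Q = 162.0 * (1 + (50 - 86)/100) = 103.6800 m^3/s


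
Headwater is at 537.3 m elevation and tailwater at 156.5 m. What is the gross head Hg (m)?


Hg = 537.3 - 156.5 = 380.8000 m


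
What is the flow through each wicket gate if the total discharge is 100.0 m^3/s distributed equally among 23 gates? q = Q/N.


q = 100.0 / 23 = 4.3478 m^3/s


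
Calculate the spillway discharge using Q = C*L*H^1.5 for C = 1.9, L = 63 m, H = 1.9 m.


Q = 1.9 * 63 * 1.9^1.5 = 313.4906 m^3/s


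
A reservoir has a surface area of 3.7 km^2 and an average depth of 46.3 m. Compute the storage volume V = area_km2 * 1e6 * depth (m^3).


V = 3.7 * 1e6 * 46.3 = 1.7131e+08 m^3


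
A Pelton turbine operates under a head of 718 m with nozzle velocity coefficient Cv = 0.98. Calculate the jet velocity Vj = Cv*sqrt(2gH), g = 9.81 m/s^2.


Vj = 0.98 * sqrt(2*9.81*718) = 116.3156 m/s


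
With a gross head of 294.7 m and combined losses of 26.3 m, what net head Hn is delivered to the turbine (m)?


Hn = 294.7 - 26.3 = 268.4000 m


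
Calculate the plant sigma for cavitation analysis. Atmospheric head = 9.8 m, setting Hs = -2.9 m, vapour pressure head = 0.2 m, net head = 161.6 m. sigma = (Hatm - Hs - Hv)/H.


sigma = (9.8 - (-2.9) - 0.2) / 161.6 = 0.0774


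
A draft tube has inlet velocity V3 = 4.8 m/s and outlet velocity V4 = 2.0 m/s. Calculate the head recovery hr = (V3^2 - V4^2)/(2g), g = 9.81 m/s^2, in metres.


hr = (4.8^2 - 2.0^2) / (2*9.81) = 0.9704 m


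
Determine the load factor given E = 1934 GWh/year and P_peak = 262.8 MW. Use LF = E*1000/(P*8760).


LF = 1934 * 1000 / (262.8 * 8760) = 0.8401


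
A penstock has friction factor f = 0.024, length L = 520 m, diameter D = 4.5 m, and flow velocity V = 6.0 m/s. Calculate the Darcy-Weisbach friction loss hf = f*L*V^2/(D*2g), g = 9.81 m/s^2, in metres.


hf = 0.024 * 520 * 6.0^2 / (4.5 * 2 * 9.81) = 5.0887 m


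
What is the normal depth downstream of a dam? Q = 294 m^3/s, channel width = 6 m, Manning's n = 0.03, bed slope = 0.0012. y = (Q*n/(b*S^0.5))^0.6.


y = (294 * 0.03 / (6 * 0.0012^0.5))^0.6 = 9.4762 m


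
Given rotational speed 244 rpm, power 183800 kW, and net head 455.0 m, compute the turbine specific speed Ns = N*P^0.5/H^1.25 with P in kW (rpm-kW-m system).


Ns = 244 * 183800^0.5 / 455.0^1.25 = 49.7792


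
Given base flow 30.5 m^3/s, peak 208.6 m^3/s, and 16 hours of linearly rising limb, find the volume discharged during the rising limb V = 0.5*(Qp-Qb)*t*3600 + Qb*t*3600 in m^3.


V = 0.5*(208.6 - 30.5)*16*3600 + 30.5*16*3600 = 6.8861e+06 m^3


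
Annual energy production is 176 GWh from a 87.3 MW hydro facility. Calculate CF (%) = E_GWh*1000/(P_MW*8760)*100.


CF = 176 * 1000 / (87.3 * 8760) * 100 = 23.0141 %


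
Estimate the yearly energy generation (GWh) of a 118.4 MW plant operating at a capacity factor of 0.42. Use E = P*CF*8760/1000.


E = 118.4 * 0.42 * 8760 / 1000 = 435.6173 GWh


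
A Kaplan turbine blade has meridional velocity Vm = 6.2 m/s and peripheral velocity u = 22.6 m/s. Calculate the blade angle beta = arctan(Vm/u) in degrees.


beta = arctan(6.2 / 22.6) = 15.3409 degrees


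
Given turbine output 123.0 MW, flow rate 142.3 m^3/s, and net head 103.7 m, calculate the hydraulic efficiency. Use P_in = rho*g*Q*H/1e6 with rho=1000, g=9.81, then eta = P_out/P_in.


P_in = 1000 * 9.81 * 142.3 * 103.7 / 1e6 = 144.7614 MW
eta = 123.0 / 144.7614 = 0.8497


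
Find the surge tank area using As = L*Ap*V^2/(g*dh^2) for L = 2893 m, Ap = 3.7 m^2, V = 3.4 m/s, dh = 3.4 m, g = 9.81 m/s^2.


As = 2893 * 3.7 * 3.4^2 / (9.81 * 3.4^2) = 1091.1417 m^2


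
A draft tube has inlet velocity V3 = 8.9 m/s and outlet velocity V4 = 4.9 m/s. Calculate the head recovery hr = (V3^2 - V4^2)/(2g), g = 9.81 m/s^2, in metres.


hr = (8.9^2 - 4.9^2) / (2*9.81) = 2.8135 m


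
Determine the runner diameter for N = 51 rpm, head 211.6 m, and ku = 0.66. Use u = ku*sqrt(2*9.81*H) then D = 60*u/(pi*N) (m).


u = 0.66 * sqrt(2*9.81*211.6) = 42.5257 m/s
D = 60 * 42.5257 / (pi * 51) = 15.9251 m


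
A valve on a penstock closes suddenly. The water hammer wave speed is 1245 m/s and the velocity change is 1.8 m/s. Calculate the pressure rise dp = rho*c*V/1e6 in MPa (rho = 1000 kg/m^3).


dp = 1000 * 1245 * 1.8 / 1e6 = 2.2410 MPa


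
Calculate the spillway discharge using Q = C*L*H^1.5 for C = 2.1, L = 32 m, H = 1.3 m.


Q = 2.1 * 32 * 1.3^1.5 = 99.6057 m^3/s


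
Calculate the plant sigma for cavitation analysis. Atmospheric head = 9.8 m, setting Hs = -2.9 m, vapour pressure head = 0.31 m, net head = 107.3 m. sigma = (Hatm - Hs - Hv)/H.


sigma = (9.8 - (-2.9) - 0.31) / 107.3 = 0.1155


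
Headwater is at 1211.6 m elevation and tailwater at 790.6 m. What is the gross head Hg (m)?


Hg = 1211.6 - 790.6 = 421.0000 m


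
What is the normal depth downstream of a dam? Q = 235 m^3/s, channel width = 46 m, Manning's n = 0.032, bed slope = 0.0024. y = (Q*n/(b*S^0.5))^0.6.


y = (235 * 0.032 / (46 * 0.0024^0.5))^0.6 = 2.0607 m


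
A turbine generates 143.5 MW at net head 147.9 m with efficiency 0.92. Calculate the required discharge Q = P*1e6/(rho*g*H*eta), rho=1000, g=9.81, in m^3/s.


Q = 143.5 * 1e6 / (1000 * 9.81 * 147.9 * 0.92) = 107.5046 m^3/s


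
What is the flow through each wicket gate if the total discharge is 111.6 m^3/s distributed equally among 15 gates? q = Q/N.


q = 111.6 / 15 = 7.4400 m^3/s


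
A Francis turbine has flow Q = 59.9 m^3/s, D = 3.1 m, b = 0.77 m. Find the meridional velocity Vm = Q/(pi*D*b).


Vm = 59.9 / (pi * 3.1 * 0.77) = 7.9878 m/s


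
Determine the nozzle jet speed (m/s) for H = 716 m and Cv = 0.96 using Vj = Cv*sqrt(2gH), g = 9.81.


Vj = 0.96 * sqrt(2*9.81*716) = 113.7830 m/s


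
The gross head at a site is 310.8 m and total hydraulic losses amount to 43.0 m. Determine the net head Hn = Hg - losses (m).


Hn = 310.8 - 43.0 = 267.8000 m


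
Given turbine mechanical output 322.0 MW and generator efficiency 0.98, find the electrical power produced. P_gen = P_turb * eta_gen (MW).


P_gen = 322.0 * 0.98 = 315.5600 MW


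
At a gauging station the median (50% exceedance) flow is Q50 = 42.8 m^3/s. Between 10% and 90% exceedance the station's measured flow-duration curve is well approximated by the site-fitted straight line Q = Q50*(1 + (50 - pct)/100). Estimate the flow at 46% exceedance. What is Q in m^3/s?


Q = 42.8 * (1 + (50 - 46)/100) = 44.5120 m^3/s


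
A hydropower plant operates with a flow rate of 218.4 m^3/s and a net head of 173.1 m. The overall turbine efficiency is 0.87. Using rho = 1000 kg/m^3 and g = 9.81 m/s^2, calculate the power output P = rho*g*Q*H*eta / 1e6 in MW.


P = 1000 * 9.81 * 218.4 * 173.1 * 0.87 / 1e6 = 322.6547 MW


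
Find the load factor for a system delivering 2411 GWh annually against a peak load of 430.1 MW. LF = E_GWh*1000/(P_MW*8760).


LF = 2411 * 1000 / (430.1 * 8760) = 0.6399


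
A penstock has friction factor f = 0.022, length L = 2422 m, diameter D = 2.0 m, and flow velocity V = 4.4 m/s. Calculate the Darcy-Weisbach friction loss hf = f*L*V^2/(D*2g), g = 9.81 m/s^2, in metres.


hf = 0.022 * 2422 * 4.4^2 / (2.0 * 2 * 9.81) = 26.2889 m


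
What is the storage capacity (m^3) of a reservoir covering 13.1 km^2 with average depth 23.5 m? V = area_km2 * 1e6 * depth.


V = 13.1 * 1e6 * 23.5 = 3.0785e+08 m^3


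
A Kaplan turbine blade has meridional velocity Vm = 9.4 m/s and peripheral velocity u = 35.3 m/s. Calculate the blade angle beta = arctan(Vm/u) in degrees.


beta = arctan(9.4 / 35.3) = 14.9112 degrees


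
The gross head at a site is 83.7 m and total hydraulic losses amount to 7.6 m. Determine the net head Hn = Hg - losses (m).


Hn = 83.7 - 7.6 = 76.1000 m


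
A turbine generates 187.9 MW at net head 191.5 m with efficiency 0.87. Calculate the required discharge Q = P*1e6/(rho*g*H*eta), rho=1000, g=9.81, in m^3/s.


Q = 187.9 * 1e6 / (1000 * 9.81 * 191.5 * 0.87) = 114.9661 m^3/s


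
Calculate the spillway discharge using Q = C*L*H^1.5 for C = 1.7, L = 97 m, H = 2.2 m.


Q = 1.7 * 97 * 2.2^1.5 = 538.0897 m^3/s


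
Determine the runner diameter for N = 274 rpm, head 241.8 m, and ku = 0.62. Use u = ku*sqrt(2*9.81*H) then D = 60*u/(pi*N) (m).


u = 0.62 * sqrt(2*9.81*241.8) = 42.7041 m/s
D = 60 * 42.7041 / (pi * 274) = 2.9766 m


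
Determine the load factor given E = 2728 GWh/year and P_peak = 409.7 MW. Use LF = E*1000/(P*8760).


LF = 2728 * 1000 / (409.7 * 8760) = 0.7601


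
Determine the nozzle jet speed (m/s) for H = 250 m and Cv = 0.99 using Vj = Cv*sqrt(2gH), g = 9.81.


Vj = 0.99 * sqrt(2*9.81*250) = 69.3353 m/s


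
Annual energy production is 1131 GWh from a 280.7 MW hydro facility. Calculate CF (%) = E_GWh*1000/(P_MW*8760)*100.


CF = 1131 * 1000 / (280.7 * 8760) * 100 = 45.9956 %


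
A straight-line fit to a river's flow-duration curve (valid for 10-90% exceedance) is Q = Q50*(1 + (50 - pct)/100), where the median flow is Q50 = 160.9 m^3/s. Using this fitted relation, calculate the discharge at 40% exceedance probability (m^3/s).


Q = 160.9 * (1 + (50 - 40)/100) = 176.9900 m^3/s


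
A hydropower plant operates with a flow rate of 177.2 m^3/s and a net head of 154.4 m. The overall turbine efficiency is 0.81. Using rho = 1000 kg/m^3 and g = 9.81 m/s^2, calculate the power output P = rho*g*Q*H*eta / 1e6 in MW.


P = 1000 * 9.81 * 177.2 * 154.4 * 0.81 / 1e6 = 217.4028 MW


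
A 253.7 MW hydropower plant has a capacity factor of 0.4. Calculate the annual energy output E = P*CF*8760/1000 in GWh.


E = 253.7 * 0.4 * 8760 / 1000 = 888.9648 GWh


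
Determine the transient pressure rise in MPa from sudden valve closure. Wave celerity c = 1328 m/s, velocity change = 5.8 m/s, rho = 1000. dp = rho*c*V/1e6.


dp = 1000 * 1328 * 5.8 / 1e6 = 7.7024 MPa


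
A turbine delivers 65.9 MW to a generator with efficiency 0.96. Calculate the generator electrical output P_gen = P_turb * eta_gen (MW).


P_gen = 65.9 * 0.96 = 63.2640 MW


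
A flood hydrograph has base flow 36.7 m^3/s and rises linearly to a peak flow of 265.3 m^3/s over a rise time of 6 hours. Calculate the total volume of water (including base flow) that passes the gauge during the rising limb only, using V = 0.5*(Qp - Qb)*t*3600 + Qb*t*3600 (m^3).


V = 0.5*(265.3 - 36.7)*6*3600 + 36.7*6*3600 = 3.2616e+06 m^3


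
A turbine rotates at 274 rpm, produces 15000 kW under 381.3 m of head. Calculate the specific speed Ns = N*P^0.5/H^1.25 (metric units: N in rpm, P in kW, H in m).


Ns = 274 * 15000^0.5 / 381.3^1.25 = 19.9165


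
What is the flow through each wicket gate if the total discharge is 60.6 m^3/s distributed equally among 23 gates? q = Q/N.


q = 60.6 / 23 = 2.6348 m^3/s


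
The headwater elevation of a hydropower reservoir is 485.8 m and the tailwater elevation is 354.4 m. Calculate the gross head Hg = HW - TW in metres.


Hg = 485.8 - 354.4 = 131.4000 m


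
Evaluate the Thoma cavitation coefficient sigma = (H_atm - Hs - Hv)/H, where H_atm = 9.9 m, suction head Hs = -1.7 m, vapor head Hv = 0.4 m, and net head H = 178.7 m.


sigma = (9.9 - (-1.7) - 0.4) / 178.7 = 0.0627


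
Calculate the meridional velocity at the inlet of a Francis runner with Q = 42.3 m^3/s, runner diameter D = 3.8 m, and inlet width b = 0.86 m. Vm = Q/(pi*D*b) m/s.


Vm = 42.3 / (pi * 3.8 * 0.86) = 4.1201 m/s


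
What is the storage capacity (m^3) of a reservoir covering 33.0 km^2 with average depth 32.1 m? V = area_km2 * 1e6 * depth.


V = 33.0 * 1e6 * 32.1 = 1.0593e+09 m^3


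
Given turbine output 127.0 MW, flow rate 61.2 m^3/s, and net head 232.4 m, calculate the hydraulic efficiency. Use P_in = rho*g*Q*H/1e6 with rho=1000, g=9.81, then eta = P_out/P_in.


P_in = 1000 * 9.81 * 61.2 * 232.4 / 1e6 = 139.5265 MW
eta = 127.0 / 139.5265 = 0.9102


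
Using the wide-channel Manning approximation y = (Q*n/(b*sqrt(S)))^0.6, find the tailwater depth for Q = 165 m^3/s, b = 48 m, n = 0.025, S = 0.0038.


y = (165 * 0.025 / (48 * 0.0038^0.5))^0.6 = 1.2206 m


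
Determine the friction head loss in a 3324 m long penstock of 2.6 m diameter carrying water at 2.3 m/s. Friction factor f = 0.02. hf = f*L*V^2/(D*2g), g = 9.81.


hf = 0.02 * 3324 * 2.3^2 / (2.6 * 2 * 9.81) = 6.8940 m


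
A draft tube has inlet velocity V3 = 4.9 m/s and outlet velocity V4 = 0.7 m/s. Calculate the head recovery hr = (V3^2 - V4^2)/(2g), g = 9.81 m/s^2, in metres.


hr = (4.9^2 - 0.7^2) / (2*9.81) = 1.1988 m


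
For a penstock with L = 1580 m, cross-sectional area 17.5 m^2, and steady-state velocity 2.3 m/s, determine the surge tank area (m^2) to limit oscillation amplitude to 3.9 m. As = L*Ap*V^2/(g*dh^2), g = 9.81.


As = 1580 * 17.5 * 2.3^2 / (9.81 * 3.9^2) = 980.2855 m^2


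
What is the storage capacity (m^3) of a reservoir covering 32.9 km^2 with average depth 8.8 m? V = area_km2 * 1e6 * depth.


V = 32.9 * 1e6 * 8.8 = 2.8952e+08 m^3


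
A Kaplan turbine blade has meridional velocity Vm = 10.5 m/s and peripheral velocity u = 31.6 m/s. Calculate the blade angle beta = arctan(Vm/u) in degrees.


beta = arctan(10.5 / 31.6) = 18.3805 degrees


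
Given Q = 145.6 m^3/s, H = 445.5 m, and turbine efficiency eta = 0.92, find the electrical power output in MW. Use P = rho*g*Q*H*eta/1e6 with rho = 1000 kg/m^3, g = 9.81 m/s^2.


P = 1000 * 9.81 * 145.6 * 445.5 * 0.92 / 1e6 = 585.4178 MW


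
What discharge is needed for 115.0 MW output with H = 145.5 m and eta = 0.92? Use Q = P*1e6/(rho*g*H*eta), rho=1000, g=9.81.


Q = 115.0 * 1e6 / (1000 * 9.81 * 145.5 * 0.92) = 87.5746 m^3/s


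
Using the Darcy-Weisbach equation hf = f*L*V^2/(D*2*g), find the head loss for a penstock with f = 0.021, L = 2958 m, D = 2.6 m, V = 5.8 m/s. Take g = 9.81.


hf = 0.021 * 2958 * 5.8^2 / (2.6 * 2 * 9.81) = 40.9639 m


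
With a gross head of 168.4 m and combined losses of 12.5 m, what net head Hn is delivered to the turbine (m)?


Hn = 168.4 - 12.5 = 155.9000 m


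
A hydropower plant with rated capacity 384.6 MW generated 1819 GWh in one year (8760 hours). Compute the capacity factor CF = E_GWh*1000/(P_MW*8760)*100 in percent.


CF = 1819 * 1000 / (384.6 * 8760) * 100 = 53.9907 %


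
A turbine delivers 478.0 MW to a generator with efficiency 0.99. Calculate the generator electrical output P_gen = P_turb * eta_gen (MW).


P_gen = 478.0 * 0.99 = 473.2200 MW


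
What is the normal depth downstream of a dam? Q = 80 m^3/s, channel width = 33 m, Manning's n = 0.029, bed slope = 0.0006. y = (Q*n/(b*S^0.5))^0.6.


y = (80 * 0.029 / (33 * 0.0006^0.5))^0.6 = 1.8825 m


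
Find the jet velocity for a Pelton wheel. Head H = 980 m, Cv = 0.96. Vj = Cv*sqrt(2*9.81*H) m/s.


Vj = 0.96 * sqrt(2*9.81*980) = 133.1171 m/s


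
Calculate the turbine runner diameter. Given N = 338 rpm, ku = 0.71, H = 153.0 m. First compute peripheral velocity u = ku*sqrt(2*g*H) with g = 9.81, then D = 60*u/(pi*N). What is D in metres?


u = 0.71 * sqrt(2*9.81*153.0) = 38.9004 m/s
D = 60 * 38.9004 / (pi * 338) = 2.1981 m


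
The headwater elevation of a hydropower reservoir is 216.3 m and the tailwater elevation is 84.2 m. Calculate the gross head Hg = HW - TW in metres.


Hg = 216.3 - 84.2 = 132.1000 m


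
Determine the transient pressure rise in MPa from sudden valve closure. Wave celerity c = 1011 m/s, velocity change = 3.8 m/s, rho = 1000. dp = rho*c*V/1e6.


dp = 1000 * 1011 * 3.8 / 1e6 = 3.8418 MPa


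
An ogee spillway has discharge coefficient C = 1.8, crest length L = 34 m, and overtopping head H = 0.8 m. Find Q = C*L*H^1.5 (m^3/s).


Q = 1.8 * 34 * 0.8^1.5 = 43.7912 m^3/s


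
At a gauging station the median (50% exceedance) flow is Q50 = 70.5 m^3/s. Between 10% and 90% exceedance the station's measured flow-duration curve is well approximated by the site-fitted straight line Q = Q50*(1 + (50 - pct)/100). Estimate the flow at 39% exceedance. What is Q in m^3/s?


Q = 70.5 * (1 + (50 - 39)/100) = 78.2550 m^3/s


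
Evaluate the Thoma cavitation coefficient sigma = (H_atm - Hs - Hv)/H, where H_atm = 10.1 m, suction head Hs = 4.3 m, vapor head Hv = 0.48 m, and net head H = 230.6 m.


sigma = (10.1 - 4.3 - 0.48) / 230.6 = 0.0231


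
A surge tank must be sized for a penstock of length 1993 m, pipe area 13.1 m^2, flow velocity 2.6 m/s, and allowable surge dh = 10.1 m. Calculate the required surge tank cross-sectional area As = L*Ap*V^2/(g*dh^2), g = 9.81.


As = 1993 * 13.1 * 2.6^2 / (9.81 * 10.1^2) = 176.3655 m^2


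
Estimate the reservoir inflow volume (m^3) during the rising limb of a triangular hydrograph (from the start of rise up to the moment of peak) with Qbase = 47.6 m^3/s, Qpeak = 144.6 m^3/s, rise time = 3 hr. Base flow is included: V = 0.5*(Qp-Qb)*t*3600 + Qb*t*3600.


V = 0.5*(144.6 - 47.6)*3*3600 + 47.6*3*3600 = 1.0379e+06 m^3


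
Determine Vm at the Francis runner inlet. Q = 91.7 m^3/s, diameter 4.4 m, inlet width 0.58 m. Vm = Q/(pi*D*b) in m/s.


Vm = 91.7 / (pi * 4.4 * 0.58) = 11.4377 m/s


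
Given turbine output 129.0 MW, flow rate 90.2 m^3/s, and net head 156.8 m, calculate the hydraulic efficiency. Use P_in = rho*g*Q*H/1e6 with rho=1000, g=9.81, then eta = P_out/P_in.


P_in = 1000 * 9.81 * 90.2 * 156.8 / 1e6 = 138.7464 MW
eta = 129.0 / 138.7464 = 0.9298


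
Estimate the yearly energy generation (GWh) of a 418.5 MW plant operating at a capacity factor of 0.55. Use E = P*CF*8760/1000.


E = 418.5 * 0.55 * 8760 / 1000 = 2016.3330 GWh


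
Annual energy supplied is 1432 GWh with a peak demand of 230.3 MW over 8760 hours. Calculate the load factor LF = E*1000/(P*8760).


LF = 1432 * 1000 / (230.3 * 8760) = 0.7098


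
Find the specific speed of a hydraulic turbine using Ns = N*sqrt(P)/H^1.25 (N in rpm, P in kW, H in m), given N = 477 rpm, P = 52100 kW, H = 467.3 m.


Ns = 477 * 52100^0.5 / 467.3^1.25 = 50.1121


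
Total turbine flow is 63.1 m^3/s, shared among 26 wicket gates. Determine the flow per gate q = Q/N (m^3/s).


q = 63.1 / 26 = 2.4269 m^3/s


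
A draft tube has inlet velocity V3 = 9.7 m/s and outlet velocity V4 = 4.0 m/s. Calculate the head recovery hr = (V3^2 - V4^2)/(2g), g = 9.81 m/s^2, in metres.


hr = (9.7^2 - 4.0^2) / (2*9.81) = 3.9801 m


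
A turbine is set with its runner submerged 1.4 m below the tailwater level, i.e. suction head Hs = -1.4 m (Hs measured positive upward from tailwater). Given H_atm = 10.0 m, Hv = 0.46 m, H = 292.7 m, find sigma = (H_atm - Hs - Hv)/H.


sigma = (10.0 - (-1.4) - 0.46) / 292.7 = 0.0374


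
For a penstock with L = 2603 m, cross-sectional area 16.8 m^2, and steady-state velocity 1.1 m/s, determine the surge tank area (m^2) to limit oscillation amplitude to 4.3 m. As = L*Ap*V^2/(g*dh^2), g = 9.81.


As = 2603 * 16.8 * 1.1^2 / (9.81 * 4.3^2) = 291.7178 m^2


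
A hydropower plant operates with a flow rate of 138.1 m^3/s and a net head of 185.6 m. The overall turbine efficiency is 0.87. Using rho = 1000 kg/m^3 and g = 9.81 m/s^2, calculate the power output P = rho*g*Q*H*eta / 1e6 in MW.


P = 1000 * 9.81 * 138.1 * 185.6 * 0.87 / 1e6 = 218.7560 MW


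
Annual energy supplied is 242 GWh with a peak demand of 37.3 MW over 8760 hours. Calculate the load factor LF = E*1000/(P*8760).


LF = 242 * 1000 / (37.3 * 8760) = 0.7406


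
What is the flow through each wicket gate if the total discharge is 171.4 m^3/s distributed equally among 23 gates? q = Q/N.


q = 171.4 / 23 = 7.4522 m^3/s


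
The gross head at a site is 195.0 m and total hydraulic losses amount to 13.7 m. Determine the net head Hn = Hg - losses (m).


Hn = 195.0 - 13.7 = 181.3000 m


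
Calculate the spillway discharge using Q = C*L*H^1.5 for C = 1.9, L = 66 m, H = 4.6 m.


Q = 1.9 * 66 * 4.6^1.5 = 1237.1840 m^3/s


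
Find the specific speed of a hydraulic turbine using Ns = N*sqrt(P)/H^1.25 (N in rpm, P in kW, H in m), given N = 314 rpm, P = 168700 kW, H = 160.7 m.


Ns = 314 * 168700^0.5 / 160.7^1.25 = 225.4070


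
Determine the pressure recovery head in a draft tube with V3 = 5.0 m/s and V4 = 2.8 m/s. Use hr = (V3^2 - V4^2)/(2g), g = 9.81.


hr = (5.0^2 - 2.8^2) / (2*9.81) = 0.8746 m


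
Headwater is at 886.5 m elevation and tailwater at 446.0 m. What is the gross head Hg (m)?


Hg = 886.5 - 446.0 = 440.5000 m


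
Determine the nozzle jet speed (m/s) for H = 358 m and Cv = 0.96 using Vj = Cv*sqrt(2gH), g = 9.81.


Vj = 0.96 * sqrt(2*9.81*358) = 80.4567 m/s
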